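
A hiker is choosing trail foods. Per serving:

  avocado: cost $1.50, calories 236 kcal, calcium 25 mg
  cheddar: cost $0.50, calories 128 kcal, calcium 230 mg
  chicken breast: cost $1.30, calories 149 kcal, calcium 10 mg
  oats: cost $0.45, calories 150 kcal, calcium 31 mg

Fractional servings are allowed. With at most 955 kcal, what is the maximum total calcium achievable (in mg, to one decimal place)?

1716.0 mg

Calcium per kcal: cheddar 1.797, oats 0.2067, avocado 0.1059, chicken breast 0.06711.
With no serving limits, spend the whole calories allowance on cheddar: 955 kcal / 128 kcal × 230 mg = 1716.0 mg.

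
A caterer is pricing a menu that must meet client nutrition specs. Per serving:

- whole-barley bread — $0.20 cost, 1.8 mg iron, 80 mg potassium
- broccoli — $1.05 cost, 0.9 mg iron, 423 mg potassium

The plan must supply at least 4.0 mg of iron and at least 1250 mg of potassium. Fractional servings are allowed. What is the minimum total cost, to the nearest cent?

$3.10

For a min-cost LP with two ≥-constraints, a basic feasible solution has at most two positive variables.
whole-barley bread only: max(4.0/1.8, 1250/80) = 15.62 servings → $3.12.
broccoli only: max(4.0/0.9, 1250/423) = 4.444 servings → $4.67.
whole-barley bread + broccoli with both tight: 0.8225 servings and 2.8 servings → $3.10.
So the least-cost plan costs $3.10.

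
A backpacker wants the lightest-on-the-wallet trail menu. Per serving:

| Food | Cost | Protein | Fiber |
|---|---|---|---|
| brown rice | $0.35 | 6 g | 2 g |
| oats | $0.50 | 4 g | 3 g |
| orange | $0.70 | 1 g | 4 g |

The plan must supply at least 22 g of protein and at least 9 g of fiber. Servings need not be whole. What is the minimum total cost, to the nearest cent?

For a min-cost LP with two ≥-constraints, a basic feasible solution has at most two positive variables.
brown rice only: max(22/6, 9/2) = 4.5 servings → $1.57.
oats only: max(22/4, 9/3) = 5.5 servings → $2.75.
orange only: max(22/1, 9/4) = 22 servings → $15.40.
brown rice + oats with both tight: 3 servings and 1 serving → $1.55.
brown rice + orange with both tight: 3.591 servings and 0.4545 servings → $1.57.
oats + orange with both targets exact would need a negative amount; discard.
The minimum over all feasible corners is $1.55.

$1.55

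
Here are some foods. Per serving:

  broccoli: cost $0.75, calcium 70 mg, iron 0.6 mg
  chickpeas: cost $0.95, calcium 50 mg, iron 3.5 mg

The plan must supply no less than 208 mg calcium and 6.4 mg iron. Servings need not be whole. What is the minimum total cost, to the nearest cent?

$2.85

Check every corner: each single food scaled to meet both minima, and each pair solved so both constraints bind.
broccoli only: max(208/70, 6.4/0.6) = 10.67 servings → $8.00.
chickpeas only: max(208/50, 6.4/3.5) = 4.16 servings → $3.95.
broccoli + chickpeas with both tight: 1.898 servings and 1.503 servings → $2.85.
So the least-cost plan costs $2.85.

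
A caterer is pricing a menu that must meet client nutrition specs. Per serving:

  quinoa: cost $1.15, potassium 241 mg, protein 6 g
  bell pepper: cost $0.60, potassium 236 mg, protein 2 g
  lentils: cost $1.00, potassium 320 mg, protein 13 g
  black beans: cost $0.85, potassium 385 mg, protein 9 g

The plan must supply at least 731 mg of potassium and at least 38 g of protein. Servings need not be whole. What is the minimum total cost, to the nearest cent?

$2.92

Check every corner: each single food scaled to meet both minima, and each pair solved so both constraints bind.
quinoa only: max(731/241, 38/6) = 6.333 servings → $7.28.
bell pepper only: max(731/236, 38/2) = 19 servings → $11.40.
lentils only: max(731/320, 38/13) = 2.923 servings → $2.92.
black beans only: max(731/385, 38/9) = 4.222 servings → $3.59.
quinoa + bell pepper: the both-tight solution has a negative serving — not a feasible corner.
quinoa + lentils with both targets exact would need a negative amount; discard.
quinoa + black beans: the both-tight solution has a negative serving — not a feasible corner.
bell pepper + lentils: the both-tight solution has a negative serving — not a feasible corner.
bell pepper + black beans with both targets exact would need a negative amount; discard.
lentils + black beans: the both-tight solution has a negative serving — not a feasible corner.
The minimum over all feasible corners is $2.92.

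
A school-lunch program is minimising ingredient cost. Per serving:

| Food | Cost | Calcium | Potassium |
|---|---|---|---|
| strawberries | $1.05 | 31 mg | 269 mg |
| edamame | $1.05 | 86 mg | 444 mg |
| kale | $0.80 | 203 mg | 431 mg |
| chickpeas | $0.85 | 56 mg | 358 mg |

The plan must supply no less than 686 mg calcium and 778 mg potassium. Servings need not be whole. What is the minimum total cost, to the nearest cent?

$2.70

strawberries only: max(686/31, 778/269) = 22.13 servings → $23.24.
edamame only: max(686/86, 778/444) = 7.977 servings → $8.38.
kale only: max(686/203, 778/431) = 3.379 servings → $2.70.
chickpeas only: max(686/56, 778/358) = 12.25 servings → $10.41.
strawberries + edamame with both targets exact would need a negative amount; discard.
strawberries + kale: intersection lies outside the first quadrant.
strawberries + chickpeas: intersection lies outside the first quadrant.
edamame + kale: the both-tight solution has a negative serving — not a feasible corner.
edamame + chickpeas: intersection lies outside the first quadrant.
kale + chickpeas: intersection lies outside the first quadrant.
The minimum over all feasible corners is $2.70.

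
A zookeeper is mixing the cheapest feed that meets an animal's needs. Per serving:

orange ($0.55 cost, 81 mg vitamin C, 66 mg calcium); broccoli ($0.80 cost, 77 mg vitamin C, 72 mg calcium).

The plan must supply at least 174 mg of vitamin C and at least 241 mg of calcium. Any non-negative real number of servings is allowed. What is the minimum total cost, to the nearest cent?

With two linear requirements the optimum uses one or two foods; enumerate the corners.
orange only: max(174/81, 241/66) = 3.652 servings → $2.01.
broccoli only: max(174/77, 241/72) = 3.347 servings → $2.68.
orange + broccoli: the both-tight solution has a negative serving — not a feasible corner.
The minimum over all feasible corners is $2.01.

$2.01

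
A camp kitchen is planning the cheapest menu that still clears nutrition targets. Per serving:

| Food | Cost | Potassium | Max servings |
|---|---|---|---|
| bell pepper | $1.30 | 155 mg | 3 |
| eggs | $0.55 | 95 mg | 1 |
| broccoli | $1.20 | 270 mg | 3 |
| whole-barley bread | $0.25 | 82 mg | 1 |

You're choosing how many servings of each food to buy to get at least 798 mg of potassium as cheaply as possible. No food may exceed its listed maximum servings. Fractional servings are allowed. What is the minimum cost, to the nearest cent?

Cost per mg of potassium: whole-barley bread $0.0030, broccoli $0.0044, eggs $0.0058, bell pepper $0.0084.
Take 1 serving of whole-barley bread: +82.0 mg potassium for $0.25 (total $0.25, still need 716.0 mg).
Take 2.652 servings of broccoli: +716.0 mg potassium for $3.18 (total $3.43, still need 0.0 mg).
Filling from the cheapest source first is optimal under one linear minimum: $3.43.

$3.43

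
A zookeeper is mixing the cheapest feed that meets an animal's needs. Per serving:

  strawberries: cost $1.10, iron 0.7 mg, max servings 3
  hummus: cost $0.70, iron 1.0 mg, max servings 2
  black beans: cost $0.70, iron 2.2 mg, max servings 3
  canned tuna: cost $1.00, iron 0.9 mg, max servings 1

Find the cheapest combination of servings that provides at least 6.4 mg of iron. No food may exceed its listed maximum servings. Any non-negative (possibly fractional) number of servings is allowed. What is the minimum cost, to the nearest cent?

Cost per mg of iron: black beans $0.3182, hummus $0.7000, canned tuna $1.1111, strawberries $1.5714.
Take 2.909 servings of black beans: +6.4 mg iron for $2.04 (total $2.04, still need 0.0 mg).
Greedy by cheapest-per-mg is optimal for a single linear constraint, so the minimum cost is $2.04.

$2.04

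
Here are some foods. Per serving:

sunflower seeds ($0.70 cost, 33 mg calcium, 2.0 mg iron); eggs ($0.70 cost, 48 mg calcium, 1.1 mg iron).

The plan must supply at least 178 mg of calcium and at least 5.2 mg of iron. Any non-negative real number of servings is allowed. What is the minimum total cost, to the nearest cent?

$2.79

A basic optimal solution has at most two foods positive. Try each food alone and each pair with both targets met exactly.
sunflower seeds only: max(178/33, 5.2/2.0) = 5.394 servings → $3.78.
eggs only: max(178/48, 5.2/1.1) = 4.727 servings → $3.31.
sunflower seeds + eggs with both tight: 0.9012 servings and 3.089 servings → $2.79.
The minimum over all feasible corners is $2.79.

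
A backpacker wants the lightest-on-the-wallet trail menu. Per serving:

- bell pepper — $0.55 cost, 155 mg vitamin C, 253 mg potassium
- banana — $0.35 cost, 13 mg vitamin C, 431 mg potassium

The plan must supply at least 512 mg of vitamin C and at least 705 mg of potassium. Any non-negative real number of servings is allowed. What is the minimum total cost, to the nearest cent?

Check every corner: each single food scaled to meet both minima, and each pair solved so both constraints bind.
bell pepper only: max(512/155, 705/253) = 3.303 servings → $1.82.
banana only: max(512/13, 705/431) = 39.38 servings → $13.78.
bell pepper + banana: the both-tight solution has a negative serving — not a feasible corner.
So the least-cost plan costs $1.82.

$1.82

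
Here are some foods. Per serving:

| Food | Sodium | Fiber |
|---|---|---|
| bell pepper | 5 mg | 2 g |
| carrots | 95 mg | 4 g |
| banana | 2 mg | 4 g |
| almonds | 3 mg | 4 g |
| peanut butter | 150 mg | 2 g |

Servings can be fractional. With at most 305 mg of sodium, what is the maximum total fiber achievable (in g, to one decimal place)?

Fiber per mg sodium: banana 2, almonds 1.333, bell pepper 0.4, carrots 0.04211, peanut butter 0.01333.
With no serving limits, spend the whole sodium allowance on banana: 305 mg / 2 mg × 4 g = 610.0 g.

610.0 g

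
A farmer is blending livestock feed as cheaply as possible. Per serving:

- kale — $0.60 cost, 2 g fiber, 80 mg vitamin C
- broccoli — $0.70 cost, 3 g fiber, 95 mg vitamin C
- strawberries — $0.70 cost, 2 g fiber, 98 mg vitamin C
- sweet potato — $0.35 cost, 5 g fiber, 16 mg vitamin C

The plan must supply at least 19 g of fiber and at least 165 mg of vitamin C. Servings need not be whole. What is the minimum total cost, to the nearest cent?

$1.93

kale only: max(19/2, 165/80) = 9.5 servings → $5.70.
broccoli only: max(19/3, 165/95) = 6.333 servings → $4.43.
strawberries only: max(19/2, 165/98) = 9.5 servings → $6.65.
sweet potato only: max(19/5, 165/16) = 10.31 servings → $3.61.
kale + broccoli: intersection lies outside the first quadrant.
kale + strawberries with both targets exact would need a negative amount; discard.
kale + sweet potato with both tight: 1.416 servings and 3.234 servings → $1.98.
broccoli + strawberries with both targets exact would need a negative amount; discard.
broccoli + sweet potato with both tight: 1.22 servings and 3.068 servings → $1.93.
strawberries + sweet potato with both tight: 1.138 servings and 3.345 servings → $1.97.
The minimum over all feasible corners is $1.93.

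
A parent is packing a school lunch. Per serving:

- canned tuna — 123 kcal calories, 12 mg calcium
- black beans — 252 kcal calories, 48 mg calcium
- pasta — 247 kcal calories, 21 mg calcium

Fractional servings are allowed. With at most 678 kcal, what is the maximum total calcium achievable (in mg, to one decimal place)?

Calcium per kcal: black beans 0.1905, canned tuna 0.09756, pasta 0.08502.
With no serving limits, spend the whole calories allowance on black beans: 678 kcal / 252 kcal × 48 mg = 129.1 mg.

129.1 mg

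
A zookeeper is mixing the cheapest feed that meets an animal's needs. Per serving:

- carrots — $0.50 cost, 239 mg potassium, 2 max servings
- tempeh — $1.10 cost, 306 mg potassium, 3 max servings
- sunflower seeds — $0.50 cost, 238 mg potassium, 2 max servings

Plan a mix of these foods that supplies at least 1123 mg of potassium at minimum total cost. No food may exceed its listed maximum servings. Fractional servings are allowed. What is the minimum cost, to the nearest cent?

$2.61

Cost per mg of potassium: carrots $0.0021, sunflower seeds $0.0021, tempeh $0.0036.
Take 2 servings of carrots: +478.0 mg potassium for $1.00 (total $1.00, still need 645.0 mg).
Take 2 servings of sunflower seeds: +476.0 mg potassium for $1.00 (total $2.00, still need 169.0 mg).
Take 0.5523 servings of tempeh: +169.0 mg potassium for $0.61 (total $2.61, still need 0.0 mg).
Greedy by cheapest-per-mg is optimal for a single linear constraint, so the minimum cost is $2.61.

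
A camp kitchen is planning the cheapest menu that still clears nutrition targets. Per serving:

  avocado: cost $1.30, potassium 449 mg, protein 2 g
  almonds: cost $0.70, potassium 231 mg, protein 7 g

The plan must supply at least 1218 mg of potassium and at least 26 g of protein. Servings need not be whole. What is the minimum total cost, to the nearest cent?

For a min-cost LP with two ≥-constraints, a basic feasible solution has at most two positive variables.
avocado only: max(1218/449, 26/2) = 13 servings → $16.90.
almonds only: max(1218/231, 26/7) = 5.273 servings → $3.69.
avocado + almonds with both tight: 0.9399 servings and 3.446 servings → $3.63.
Cheapest feasible corner: $3.63.

$3.63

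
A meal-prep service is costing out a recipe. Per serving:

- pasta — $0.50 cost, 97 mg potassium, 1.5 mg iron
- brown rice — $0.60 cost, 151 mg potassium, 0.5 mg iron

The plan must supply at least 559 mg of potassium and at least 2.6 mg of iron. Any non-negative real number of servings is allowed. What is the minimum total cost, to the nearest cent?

$2.29

With two linear requirements the optimum uses one or two foods; enumerate the corners.
pasta only: max(559/97, 2.6/1.5) = 5.763 servings → $2.88.
brown rice only: max(559/151, 2.6/0.5) = 5.2 servings → $3.12.
pasta + brown rice with both tight: 0.6354 servings and 3.294 servings → $2.29.
The minimum over all feasible corners is $2.29.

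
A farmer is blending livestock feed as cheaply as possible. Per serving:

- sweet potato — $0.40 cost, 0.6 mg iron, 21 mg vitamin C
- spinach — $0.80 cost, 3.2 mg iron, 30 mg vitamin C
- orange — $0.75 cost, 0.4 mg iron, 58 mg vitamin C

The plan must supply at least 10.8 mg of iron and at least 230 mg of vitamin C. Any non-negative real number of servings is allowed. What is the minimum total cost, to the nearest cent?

$4.24

With two linear requirements the optimum uses one or two foods; enumerate the corners.
sweet potato only: max(10.8/0.6, 230/21) = 18 servings → $7.20.
spinach only: max(10.8/3.2, 230/30) = 7.667 servings → $6.13.
orange only: max(10.8/0.4, 230/58) = 27 servings → $20.25.
sweet potato + spinach with both tight: 8.374 servings and 1.805 servings → $4.79.
sweet potato + orange: the both-tight solution has a negative serving — not a feasible corner.
spinach + orange with both tight: 3.078 servings and 2.373 servings → $4.24.
Cheapest feasible corner: $4.24.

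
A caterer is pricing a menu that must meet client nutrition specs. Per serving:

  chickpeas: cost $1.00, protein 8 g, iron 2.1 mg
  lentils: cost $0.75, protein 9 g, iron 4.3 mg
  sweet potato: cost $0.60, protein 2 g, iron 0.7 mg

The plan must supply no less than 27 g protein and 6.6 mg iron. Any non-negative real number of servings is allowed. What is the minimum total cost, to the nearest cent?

chickpeas only: max(27/8, 6.6/2.1) = 3.375 servings → $3.38.
lentils only: max(27/9, 6.6/4.3) = 3 servings → $2.25.
sweet potato only: max(27/2, 6.6/0.7) = 13.5 servings → $8.10.
chickpeas + lentils: the both-tight solution has a negative serving — not a feasible corner.
chickpeas + sweet potato: intersection lies outside the first quadrant.
lentils + sweet potato: the both-tight solution has a negative serving — not a feasible corner.
So the least-cost plan costs $2.25.

$2.25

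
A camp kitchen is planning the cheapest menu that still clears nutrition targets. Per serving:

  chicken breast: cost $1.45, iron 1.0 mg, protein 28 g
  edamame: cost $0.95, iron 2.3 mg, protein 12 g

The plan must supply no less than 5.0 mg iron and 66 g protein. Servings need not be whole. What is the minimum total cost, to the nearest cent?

$3.88

This is a tiny linear program; its minimum lies at a vertex of the feasible set. List the vertices and price them.
chicken breast only: max(5.0/1.0, 66/28) = 5 servings → $7.25.
edamame only: max(5.0/2.3, 66/12) = 5.5 servings → $5.22.
chicken breast + edamame with both tight: 1.752 servings and 1.412 servings → $3.88.
The minimum over all feasible corners is $3.88.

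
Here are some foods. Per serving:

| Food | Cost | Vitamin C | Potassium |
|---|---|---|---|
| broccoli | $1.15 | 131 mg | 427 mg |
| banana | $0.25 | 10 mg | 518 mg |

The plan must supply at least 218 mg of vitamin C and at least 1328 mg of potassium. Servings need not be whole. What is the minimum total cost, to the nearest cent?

$2.12

broccoli only: max(218/131, 1328/427) = 3.11 servings → $3.58.
banana only: max(218/10, 1328/518) = 21.8 servings → $5.45.
broccoli + banana with both tight: 1.567 servings and 1.272 servings → $2.12.
The minimum over all feasible corners is $2.12.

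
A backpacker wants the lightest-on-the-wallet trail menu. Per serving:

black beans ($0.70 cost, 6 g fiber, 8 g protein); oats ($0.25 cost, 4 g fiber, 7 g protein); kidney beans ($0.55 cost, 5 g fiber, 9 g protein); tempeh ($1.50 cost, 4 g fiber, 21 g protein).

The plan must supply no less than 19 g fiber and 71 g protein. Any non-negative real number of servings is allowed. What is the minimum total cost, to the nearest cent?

An LP optimum is at a vertex; with two nutrient constraints at most two foods are used. Check each candidate.
black beans only: max(19/6, 71/8) = 8.875 servings → $6.21.
oats only: max(19/4, 71/7) = 10.14 servings → $2.54.
kidney beans only: max(19/5, 71/9) = 7.889 servings → $4.34.
tempeh only: max(19/4, 71/21) = 4.75 servings → $7.12.
black beans + oats with both targets exact would need a negative amount; discard.
black beans + kidney beans: the both-tight solution has a negative serving — not a feasible corner.
black beans + tempeh with both tight: 1.223 servings and 2.915 servings → $5.23.
oats + kidney beans: intersection lies outside the first quadrant.
oats + tempeh with both tight: 2.054 servings and 2.696 servings → $4.56.
kidney beans + tempeh with both tight: 1.667 servings and 2.667 servings → $4.92.
The minimum over all feasible corners is $2.54.

$2.54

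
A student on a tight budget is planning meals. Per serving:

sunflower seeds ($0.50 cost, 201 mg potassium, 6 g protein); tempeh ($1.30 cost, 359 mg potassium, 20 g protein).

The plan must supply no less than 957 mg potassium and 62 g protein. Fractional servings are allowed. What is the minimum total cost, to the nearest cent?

$4.03

For a min-cost LP with two ≥-constraints, a basic feasible solution has at most two positive variables.
sunflower seeds only: max(957/201, 62/6) = 10.33 servings → $5.17.
tempeh only: max(957/359, 62/20) = 3.1 servings → $4.03.
sunflower seeds + tempeh: intersection lies outside the first quadrant.
Cheapest feasible corner: $4.03.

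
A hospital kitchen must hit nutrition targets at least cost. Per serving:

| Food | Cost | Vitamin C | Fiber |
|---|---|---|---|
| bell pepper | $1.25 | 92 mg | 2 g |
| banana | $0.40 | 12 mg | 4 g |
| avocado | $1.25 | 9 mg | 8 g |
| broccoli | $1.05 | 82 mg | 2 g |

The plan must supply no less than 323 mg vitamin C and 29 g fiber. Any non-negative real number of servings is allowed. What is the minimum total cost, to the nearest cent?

$5.54

The cheapest plan sits at a corner of the feasible region — with two constraints it uses at most two foods.
bell pepper only: max(323/92, 29/2) = 14.5 servings → $18.12.
banana only: max(323/12, 29/4) = 26.92 servings → $10.77.
avocado only: max(323/9, 29/8) = 35.89 servings → $44.86.
broccoli only: max(323/82, 29/2) = 14.5 servings → $15.22.
bell pepper + banana with both tight: 2.744 servings and 5.878 servings → $5.78.
bell pepper + avocado with both tight: 3.235 servings and 2.816 servings → $7.56.
bell pepper + broccoli with both targets exact would need a negative amount; discard.
banana + avocado with both targets exact would need a negative amount; discard.
banana + broccoli with both tight: 5.697 servings and 3.105 servings → $5.54.
avocado + broccoli with both tight: 2.715 servings and 3.641 servings → $7.22.
So the least-cost plan costs $5.54.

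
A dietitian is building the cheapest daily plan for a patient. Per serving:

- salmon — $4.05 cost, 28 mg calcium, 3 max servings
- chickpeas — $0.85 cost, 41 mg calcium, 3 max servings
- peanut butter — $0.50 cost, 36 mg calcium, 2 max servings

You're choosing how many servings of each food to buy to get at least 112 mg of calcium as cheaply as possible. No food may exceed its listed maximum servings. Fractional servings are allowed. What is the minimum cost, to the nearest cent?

Cost per mg of calcium: peanut butter $0.0139, chickpeas $0.0207, salmon $0.1446.
Take 2 servings of peanut butter: +72.0 mg calcium for $1.00 (total $1.00, still need 40.0 mg).
Take 0.9756 servings of chickpeas: +40.0 mg calcium for $0.83 (total $1.83, still need 0.0 mg).
Greedy by cheapest-per-mg is optimal for a single linear constraint, so the minimum cost is $1.83.

$1.83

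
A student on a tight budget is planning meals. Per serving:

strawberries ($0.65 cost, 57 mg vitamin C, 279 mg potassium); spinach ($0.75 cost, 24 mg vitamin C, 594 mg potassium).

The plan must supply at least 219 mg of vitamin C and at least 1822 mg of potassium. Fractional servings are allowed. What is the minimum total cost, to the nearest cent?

$3.25

For a min-cost LP with two ≥-constraints, a basic feasible solution has at most two positive variables.
strawberries only: max(219/57, 1822/279) = 6.53 servings → $4.24.
spinach only: max(219/24, 1822/594) = 9.125 servings → $6.84.
strawberries + spinach with both tight: 3.179 servings and 1.574 servings → $3.25.
So the least-cost plan costs $3.25.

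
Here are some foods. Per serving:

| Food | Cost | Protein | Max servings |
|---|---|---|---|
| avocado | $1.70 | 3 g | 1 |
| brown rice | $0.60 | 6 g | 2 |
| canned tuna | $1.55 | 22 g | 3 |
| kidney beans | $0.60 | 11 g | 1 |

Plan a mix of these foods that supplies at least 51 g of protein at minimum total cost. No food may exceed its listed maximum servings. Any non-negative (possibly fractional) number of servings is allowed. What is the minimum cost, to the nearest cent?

$3.42

Cost per g of protein: kidney beans $0.0545, canned tuna $0.0705, brown rice $0.1000, avocado $0.5667.
Take 1 serving of kidney beans: +11.0 g protein for $0.60 (total $0.60, still need 40.0 g).
Take 1.818 servings of canned tuna: +40.0 g protein for $2.82 (total $3.42, still need 0.0 g).
Filling from the cheapest source first is optimal under one linear minimum: $3.42.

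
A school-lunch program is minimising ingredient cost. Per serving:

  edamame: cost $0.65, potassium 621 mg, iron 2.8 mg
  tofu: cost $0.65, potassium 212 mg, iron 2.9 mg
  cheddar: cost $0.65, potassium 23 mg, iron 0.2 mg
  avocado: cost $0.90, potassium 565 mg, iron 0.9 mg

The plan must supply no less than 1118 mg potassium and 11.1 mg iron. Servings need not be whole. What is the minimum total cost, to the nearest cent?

With two linear requirements the optimum uses one or two foods; enumerate the corners.
edamame only: max(1118/621, 11.1/2.8) = 3.964 servings → $2.58.
tofu only: max(1118/212, 11.1/2.9) = 5.274 servings → $3.43.
cheddar only: max(1118/23, 11.1/0.2) = 55.5 servings → $36.08.
avocado only: max(1118/565, 11.1/0.9) = 12.33 servings → $11.10.
edamame + tofu with both tight: 0.7364 servings and 3.117 servings → $2.50.
edamame + cheddar: intersection lies outside the first quadrant.
edamame + avocado with both targets exact would need a negative amount; discard.
tofu + cheddar with both tight: 1.305 servings and 36.58 servings → $24.63.
tofu + avocado with both tight: 3.637 servings and 0.6141 servings → $2.92.
cheddar + avocado: intersection lies outside the first quadrant.
So the least-cost plan costs $2.50.

$2.50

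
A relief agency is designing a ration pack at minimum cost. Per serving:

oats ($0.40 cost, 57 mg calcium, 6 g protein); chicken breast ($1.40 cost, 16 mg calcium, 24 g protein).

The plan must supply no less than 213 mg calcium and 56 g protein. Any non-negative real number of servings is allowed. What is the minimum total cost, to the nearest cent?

$3.43

oats only: max(213/57, 56/6) = 9.333 servings → $3.73.
chicken breast only: max(213/16, 56/24) = 13.31 servings → $18.64.
oats + chicken breast with both tight: 3.314 servings and 1.505 servings → $3.43.
Cheapest feasible corner: $3.43.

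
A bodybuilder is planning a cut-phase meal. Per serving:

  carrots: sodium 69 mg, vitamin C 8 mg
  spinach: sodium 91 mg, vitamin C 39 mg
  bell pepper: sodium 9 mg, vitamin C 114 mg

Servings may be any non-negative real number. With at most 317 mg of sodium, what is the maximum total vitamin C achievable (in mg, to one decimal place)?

Vitamin C per mg sodium: bell pepper 12.67, spinach 0.4286, carrots 0.1159.
With no serving limits, spend the whole sodium allowance on bell pepper: 317 mg / 9 mg × 114 mg = 4015.3 mg.

4015.3 mg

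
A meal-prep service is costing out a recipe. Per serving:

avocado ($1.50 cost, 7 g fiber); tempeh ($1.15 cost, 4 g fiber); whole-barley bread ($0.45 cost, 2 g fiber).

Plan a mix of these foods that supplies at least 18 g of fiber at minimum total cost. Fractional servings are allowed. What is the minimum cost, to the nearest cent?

Cost per g of fiber: avocado $0.2143, whole-barley bread $0.2250, tempeh $0.2875.
With no serving limits, use only avocado: 18 g / 7 g = 2.571 servings × $1.50 = $3.86.

$3.86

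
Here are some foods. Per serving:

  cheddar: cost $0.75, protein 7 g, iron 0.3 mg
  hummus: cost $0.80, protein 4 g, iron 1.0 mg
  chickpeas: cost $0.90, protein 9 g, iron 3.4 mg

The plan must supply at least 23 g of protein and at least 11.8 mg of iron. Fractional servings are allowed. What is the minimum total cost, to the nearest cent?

For a min-cost LP with two ≥-constraints, a basic feasible solution has at most two positive variables.
cheddar only: max(23/7, 11.8/0.3) = 39.33 servings → $29.50.
hummus only: max(23/4, 11.8/1.0) = 11.8 servings → $9.44.
chickpeas only: max(23/9, 11.8/3.4) = 3.471 servings → $3.12.
cheddar + hummus with both targets exact would need a negative amount; discard.
cheddar + chickpeas: intersection lies outside the first quadrant.
hummus + chickpeas: intersection lies outside the first quadrant.
So the least-cost plan costs $3.12.

$3.12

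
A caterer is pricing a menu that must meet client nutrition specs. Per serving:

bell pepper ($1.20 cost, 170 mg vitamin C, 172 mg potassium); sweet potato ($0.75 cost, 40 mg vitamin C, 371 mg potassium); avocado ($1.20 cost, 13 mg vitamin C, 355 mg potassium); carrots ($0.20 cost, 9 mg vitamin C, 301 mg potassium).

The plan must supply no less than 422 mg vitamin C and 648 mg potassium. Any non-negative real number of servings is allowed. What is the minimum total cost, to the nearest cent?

$3.08

For a min-cost LP with two ≥-constraints, a basic feasible solution has at most two positive variables.
bell pepper only: max(422/170, 648/172) = 3.767 servings → $4.52.
sweet potato only: max(422/40, 648/371) = 10.55 servings → $7.91.
avocado only: max(422/13, 648/355) = 32.46 servings → $38.95.
carrots only: max(422/9, 648/301) = 46.89 servings → $9.38.
bell pepper + sweet potato with both tight: 2.325 servings and 0.6687 servings → $3.29.
bell pepper + avocado with both tight: 2.433 servings and 0.6466 servings → $3.70.
bell pepper + carrots with both tight: 2.442 servings and 0.7572 servings → $3.08.
sweet potato + avocado: intersection lies outside the first quadrant.
sweet potato + carrots: the both-tight solution has a negative serving — not a feasible corner.
avocado + carrots: intersection lies outside the first quadrant.
The minimum over all feasible corners is $3.08.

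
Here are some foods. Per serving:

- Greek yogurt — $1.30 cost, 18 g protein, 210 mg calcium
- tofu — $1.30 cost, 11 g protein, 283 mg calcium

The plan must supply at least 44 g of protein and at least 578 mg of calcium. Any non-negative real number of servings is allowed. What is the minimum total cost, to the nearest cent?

For a min-cost LP with two ≥-constraints, a basic feasible solution has at most two positive variables.
Greek yogurt only: max(44/18, 578/210) = 2.752 servings → $3.58.
tofu only: max(44/11, 578/283) = 4 servings → $5.20.
Greek yogurt + tofu with both tight: 2.189 servings and 0.4181 servings → $3.39.
So the least-cost plan costs $3.39.

$3.39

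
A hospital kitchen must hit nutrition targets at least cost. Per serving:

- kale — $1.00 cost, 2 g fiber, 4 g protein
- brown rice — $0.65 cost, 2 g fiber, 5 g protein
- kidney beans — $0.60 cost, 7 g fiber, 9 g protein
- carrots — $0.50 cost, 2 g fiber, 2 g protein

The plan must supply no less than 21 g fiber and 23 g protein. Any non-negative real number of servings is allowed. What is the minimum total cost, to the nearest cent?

$1.80

kale only: max(21/2, 23/4) = 10.5 servings → $10.50.
brown rice only: max(21/2, 23/5) = 10.5 servings → $6.83.
kidney beans only: max(21/7, 23/9) = 3 servings → $1.80.
carrots only: max(21/2, 23/2) = 11.5 servings → $5.75.
kale + brown rice: intersection lies outside the first quadrant.
kale + kidney beans: intersection lies outside the first quadrant.
kale + carrots with both tight: 1 serving and 9.5 servings → $5.75.
brown rice + kidney beans: the both-tight solution has a negative serving — not a feasible corner.
brown rice + carrots with both tight: 0.6667 servings and 9.833 servings → $5.35.
kidney beans + carrots with both tight: 1 serving and 7 servings → $4.10.
So the least-cost plan costs $1.80.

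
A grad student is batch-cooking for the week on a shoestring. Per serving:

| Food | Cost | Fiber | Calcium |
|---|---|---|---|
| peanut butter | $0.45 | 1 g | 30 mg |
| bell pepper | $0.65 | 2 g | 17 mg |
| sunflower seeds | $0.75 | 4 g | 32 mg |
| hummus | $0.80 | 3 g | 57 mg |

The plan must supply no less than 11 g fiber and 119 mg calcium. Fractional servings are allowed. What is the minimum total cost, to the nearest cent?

peanut butter only: max(11/1, 119/30) = 11 servings → $4.95.
bell pepper only: max(11/2, 119/17) = 7 servings → $4.55.
sunflower seeds only: max(11/4, 119/32) = 3.719 servings → $2.79.
hummus only: max(11/3, 119/57) = 3.667 servings → $2.93.
peanut butter + bell pepper with both tight: 1.186 servings and 4.907 servings → $3.72.
peanut butter + sunflower seeds with both tight: 1.409 servings and 2.398 servings → $2.43.
peanut butter + hummus: intersection lies outside the first quadrant.
bell pepper + sunflower seeds: the both-tight solution has a negative serving — not a feasible corner.
bell pepper + hummus with both tight: 4.286 servings and 0.8095 servings → $3.43.
sunflower seeds + hummus with both tight: 2.045 servings and 0.9394 servings → $2.29.
So the least-cost plan costs $2.29.

$2.29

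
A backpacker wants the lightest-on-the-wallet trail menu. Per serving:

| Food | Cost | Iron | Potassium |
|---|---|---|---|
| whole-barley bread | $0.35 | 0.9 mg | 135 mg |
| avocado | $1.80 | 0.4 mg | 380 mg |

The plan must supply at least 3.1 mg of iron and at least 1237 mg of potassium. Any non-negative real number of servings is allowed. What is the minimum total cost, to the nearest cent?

whole-barley bread only: max(3.1/0.9, 1237/135) = 9.163 servings → $3.21.
avocado only: max(3.1/0.4, 1237/380) = 7.75 servings → $13.95.
whole-barley bread + avocado with both tight: 2.372 servings and 2.413 servings → $5.17.
So the least-cost plan costs $3.21.

$3.21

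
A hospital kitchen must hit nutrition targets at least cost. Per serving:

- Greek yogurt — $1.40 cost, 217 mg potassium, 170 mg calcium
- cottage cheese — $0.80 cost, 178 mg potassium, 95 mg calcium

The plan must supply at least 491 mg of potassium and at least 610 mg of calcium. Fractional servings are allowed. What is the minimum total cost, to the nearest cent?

$5.02

The cheapest plan sits at a corner of the feasible region — with two constraints it uses at most two foods.
Greek yogurt only: max(491/217, 610/170) = 3.588 servings → $5.02.
cottage cheese only: max(491/178, 610/95) = 6.421 servings → $5.14.
Greek yogurt + cottage cheese: intersection lies outside the first quadrant.
The minimum over all feasible corners is $5.02.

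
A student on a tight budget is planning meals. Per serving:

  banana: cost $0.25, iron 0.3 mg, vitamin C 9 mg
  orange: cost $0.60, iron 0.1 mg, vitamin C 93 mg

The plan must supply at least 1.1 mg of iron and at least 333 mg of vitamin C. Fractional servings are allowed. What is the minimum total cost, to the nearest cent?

$2.64

A basic optimal solution has at most two foods positive. Try each food alone and each pair with both targets met exactly.
banana only: max(1.1/0.3, 333/9) = 37 servings → $9.25.
orange only: max(1.1/0.1, 333/93) = 11 servings → $6.60.
banana + orange with both tight: 2.556 servings and 3.333 servings → $2.64.
Cheapest feasible corner: $2.64.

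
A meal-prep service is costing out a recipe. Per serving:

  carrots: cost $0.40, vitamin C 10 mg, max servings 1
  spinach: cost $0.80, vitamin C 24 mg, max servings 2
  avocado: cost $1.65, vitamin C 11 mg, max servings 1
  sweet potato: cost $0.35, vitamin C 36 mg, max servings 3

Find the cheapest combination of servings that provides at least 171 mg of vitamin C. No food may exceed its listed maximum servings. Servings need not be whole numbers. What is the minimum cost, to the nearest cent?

Cost per mg of vitamin C: sweet potato $0.0097, spinach $0.0333, carrots $0.0400, avocado $0.1500.
Take 3 servings of sweet potato: +108.0 mg vitamin C for $1.05 (total $1.05, still need 63.0 mg).
Take 2 servings of spinach: +48.0 mg vitamin C for $1.60 (total $2.65, still need 15.0 mg).
Take 1 serving of carrots: +10.0 mg vitamin C for $0.40 (total $3.05, still need 5.0 mg).
Take 0.4545 servings of avocado: +5.0 mg vitamin C for $0.75 (total $3.80, still need 0.0 mg).
Greedy by cheapest-per-mg is optimal for a single linear constraint, so the minimum cost is $3.80.

$3.80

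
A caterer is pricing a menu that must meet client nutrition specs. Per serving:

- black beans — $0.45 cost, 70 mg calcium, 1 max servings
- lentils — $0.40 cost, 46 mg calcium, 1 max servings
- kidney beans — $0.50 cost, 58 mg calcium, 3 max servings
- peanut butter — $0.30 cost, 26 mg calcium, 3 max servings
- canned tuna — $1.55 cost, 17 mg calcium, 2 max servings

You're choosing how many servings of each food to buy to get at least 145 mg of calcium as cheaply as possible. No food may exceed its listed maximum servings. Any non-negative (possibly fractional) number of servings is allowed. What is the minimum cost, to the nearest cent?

Cost per mg of calcium: black beans $0.0064, kidney beans $0.0086, lentils $0.0087, peanut butter $0.0115, canned tuna $0.0912.
Take 1 serving of black beans: +70.0 mg calcium for $0.45 (total $0.45, still need 75.0 mg).
Take 1.293 servings of kidney beans: +75.0 mg calcium for $0.65 (total $1.10, still need 0.0 mg).
Greedy by cheapest-per-mg is optimal for a single linear constraint, so the minimum cost is $1.10.

$1.10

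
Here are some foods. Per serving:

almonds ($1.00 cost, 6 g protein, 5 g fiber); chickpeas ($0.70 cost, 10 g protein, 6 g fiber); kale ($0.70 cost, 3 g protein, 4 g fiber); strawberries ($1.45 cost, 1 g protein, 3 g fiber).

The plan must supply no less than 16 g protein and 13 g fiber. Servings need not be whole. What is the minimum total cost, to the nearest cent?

$1.52

Compare the cost at each extreme point of the feasible region.
almonds only: max(16/6, 13/5) = 2.667 servings → $2.67.
chickpeas only: max(16/10, 13/6) = 2.167 servings → $1.52.
kale only: max(16/3, 13/4) = 5.333 servings → $3.73.
strawberries only: max(16/1, 13/3) = 16 servings → $23.20.
almonds + chickpeas with both tight: 2.429 servings and 0.1429 servings → $2.53.
almonds + kale with both targets exact would need a negative amount; discard.
almonds + strawberries: intersection lies outside the first quadrant.
chickpeas + kale with both tight: 1.136 servings and 1.545 servings → $1.88.
chickpeas + strawberries with both tight: 1.458 servings and 1.417 servings → $3.08.
kale + strawberries: the both-tight solution has a negative serving — not a feasible corner.
So the least-cost plan costs $1.52.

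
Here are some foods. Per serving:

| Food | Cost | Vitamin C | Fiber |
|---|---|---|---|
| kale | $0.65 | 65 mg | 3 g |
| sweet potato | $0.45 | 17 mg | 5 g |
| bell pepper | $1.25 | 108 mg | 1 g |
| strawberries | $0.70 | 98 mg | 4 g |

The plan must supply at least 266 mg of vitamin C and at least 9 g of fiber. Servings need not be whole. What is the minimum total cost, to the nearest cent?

$1.90

An LP optimum is at a vertex; with two nutrient constraints at most two foods are used. Check each candidate.
kale only: max(266/65, 9/3) = 4.092 servings → $2.66.
sweet potato only: max(266/17, 9/5) = 15.65 servings → $7.04.
bell pepper only: max(266/108, 9/1) = 9 servings → $11.25.
strawberries only: max(266/98, 9/4) = 2.714 servings → $1.90.
kale + sweet potato with both targets exact would need a negative amount; discard.
kale + bell pepper with both tight: 2.726 servings and 0.8224 servings → $2.80.
kale + strawberries: intersection lies outside the first quadrant.
sweet potato + bell pepper with both tight: 1.35 servings and 2.25 servings → $3.42.
sweet potato + strawberries: the both-tight solution has a negative serving — not a feasible corner.
bell pepper + strawberries with both tight: 0.5449 servings and 2.114 servings → $2.16.
The minimum over all feasible corners is $1.90.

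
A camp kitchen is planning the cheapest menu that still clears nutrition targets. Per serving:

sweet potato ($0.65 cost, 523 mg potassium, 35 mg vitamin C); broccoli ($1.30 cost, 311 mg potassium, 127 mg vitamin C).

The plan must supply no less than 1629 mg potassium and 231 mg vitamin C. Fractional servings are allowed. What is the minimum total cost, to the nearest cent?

Check every corner: each single food scaled to meet both minima, and each pair solved so both constraints bind.
sweet potato only: max(1629/523, 231/35) = 6.6 servings → $4.29.
broccoli only: max(1629/311, 231/127) = 5.238 servings → $6.81.
sweet potato + broccoli with both tight: 2.432 servings and 1.149 servings → $3.07.
So the least-cost plan costs $3.07.

$3.07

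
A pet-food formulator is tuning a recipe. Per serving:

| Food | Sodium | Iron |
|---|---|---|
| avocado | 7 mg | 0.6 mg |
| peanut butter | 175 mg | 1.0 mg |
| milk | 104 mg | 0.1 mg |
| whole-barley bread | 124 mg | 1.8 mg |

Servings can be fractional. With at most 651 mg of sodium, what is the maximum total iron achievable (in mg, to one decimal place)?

55.8 mg

Iron per mg sodium: avocado 0.08571, whole-barley bread 0.01452, peanut butter 0.005714, milk 0.0009615.
With no serving limits, spend the whole sodium allowance on avocado: 651 mg / 7 mg × 0.6 mg = 55.8 mg.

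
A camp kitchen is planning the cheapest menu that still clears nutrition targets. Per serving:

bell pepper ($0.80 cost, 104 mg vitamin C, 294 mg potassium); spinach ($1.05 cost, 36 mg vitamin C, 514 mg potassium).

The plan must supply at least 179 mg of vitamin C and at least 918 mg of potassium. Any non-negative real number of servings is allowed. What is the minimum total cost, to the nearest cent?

$2.15

This is a tiny linear program; its minimum lies at a vertex of the feasible set. List the vertices and price them.
bell pepper only: max(179/104, 918/294) = 3.122 servings → $2.50.
spinach only: max(179/36, 918/514) = 4.972 servings → $5.22.
bell pepper + spinach with both tight: 1.375 servings and 0.9994 servings → $2.15.
Cheapest feasible corner: $2.15.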